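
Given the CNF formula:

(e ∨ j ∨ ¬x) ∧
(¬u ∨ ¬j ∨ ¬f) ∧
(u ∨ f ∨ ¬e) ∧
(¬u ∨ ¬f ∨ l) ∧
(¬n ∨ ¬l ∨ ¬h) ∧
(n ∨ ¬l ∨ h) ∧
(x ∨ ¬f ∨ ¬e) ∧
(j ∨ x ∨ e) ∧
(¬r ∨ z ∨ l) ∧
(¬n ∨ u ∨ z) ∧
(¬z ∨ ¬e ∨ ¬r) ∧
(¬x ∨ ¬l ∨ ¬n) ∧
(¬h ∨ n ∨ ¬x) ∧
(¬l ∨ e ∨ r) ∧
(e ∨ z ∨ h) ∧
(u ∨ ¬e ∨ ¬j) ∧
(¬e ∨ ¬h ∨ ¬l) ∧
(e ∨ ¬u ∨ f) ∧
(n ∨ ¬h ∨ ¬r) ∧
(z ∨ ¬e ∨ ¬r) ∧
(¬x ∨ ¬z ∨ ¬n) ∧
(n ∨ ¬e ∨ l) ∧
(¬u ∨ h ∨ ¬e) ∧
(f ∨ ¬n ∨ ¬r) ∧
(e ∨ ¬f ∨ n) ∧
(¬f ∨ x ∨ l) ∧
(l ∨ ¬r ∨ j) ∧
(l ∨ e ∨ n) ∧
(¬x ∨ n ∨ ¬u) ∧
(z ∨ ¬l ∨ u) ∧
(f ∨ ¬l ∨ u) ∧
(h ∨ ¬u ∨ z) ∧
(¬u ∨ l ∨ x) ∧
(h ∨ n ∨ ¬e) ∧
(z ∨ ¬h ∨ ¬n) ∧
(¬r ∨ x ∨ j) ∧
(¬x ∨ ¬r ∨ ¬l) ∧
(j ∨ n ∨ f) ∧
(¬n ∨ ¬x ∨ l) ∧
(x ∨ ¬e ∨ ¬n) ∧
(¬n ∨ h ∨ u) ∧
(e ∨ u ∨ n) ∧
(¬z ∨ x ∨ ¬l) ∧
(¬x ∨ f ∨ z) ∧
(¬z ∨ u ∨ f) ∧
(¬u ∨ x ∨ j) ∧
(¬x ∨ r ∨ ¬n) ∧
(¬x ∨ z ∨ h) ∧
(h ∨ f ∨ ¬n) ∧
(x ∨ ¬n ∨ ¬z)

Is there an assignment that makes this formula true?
No

No, the formula is not satisfiable.

No assignment of truth values to the variables can make all 50 clauses true simultaneously.

The formula is UNSAT (unsatisfiable).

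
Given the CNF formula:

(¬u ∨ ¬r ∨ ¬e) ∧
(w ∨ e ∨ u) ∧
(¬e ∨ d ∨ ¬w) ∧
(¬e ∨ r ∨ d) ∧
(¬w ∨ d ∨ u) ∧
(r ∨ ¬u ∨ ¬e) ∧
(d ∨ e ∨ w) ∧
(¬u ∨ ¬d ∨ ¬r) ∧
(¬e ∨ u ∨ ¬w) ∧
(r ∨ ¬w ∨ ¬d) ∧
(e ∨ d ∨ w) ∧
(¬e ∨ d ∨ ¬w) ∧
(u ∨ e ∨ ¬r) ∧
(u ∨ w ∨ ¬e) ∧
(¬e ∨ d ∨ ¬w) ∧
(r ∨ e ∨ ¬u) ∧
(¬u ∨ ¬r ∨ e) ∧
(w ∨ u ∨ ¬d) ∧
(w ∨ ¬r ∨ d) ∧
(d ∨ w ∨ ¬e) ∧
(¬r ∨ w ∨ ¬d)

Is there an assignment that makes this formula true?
No

No, the formula is not satisfiable.

No assignment of truth values to the variables can make all 21 clauses true simultaneously.

The formula is UNSAT (unsatisfiable).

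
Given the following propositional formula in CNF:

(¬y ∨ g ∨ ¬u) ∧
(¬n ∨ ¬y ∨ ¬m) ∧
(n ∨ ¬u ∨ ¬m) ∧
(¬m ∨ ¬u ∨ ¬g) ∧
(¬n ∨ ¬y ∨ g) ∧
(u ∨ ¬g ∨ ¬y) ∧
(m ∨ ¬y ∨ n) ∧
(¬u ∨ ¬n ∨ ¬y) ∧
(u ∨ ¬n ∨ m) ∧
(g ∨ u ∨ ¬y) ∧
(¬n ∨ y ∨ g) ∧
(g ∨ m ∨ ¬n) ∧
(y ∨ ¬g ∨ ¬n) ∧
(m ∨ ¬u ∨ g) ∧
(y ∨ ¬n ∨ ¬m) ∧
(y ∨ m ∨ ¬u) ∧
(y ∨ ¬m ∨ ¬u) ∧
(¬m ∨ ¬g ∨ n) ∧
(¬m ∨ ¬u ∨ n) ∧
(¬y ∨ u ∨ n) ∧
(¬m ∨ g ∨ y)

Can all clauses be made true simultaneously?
Yes

Yes, the formula is satisfiable.

One satisfying assignment is: g=False, u=False, m=False, y=False, n=False

Verification: With this assignment, all 21 clauses evaluate to true.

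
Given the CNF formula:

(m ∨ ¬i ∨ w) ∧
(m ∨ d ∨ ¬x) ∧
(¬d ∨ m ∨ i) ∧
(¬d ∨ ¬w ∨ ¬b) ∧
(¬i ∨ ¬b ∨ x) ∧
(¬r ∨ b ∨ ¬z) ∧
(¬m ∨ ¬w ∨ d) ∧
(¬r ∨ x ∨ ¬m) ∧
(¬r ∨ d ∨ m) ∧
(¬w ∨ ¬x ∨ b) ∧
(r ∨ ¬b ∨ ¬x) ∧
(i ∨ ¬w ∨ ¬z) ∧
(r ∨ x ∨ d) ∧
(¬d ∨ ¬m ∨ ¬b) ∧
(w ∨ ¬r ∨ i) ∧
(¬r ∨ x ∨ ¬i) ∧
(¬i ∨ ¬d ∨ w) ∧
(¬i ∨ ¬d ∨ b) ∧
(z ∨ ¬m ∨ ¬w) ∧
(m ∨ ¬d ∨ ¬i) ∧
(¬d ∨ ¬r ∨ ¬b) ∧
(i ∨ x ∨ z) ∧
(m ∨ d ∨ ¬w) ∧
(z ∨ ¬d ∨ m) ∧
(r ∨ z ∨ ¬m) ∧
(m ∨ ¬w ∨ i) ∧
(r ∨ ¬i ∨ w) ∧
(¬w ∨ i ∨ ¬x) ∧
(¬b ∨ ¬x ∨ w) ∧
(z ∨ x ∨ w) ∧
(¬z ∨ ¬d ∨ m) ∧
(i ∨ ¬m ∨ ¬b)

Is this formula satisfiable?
Yes

Yes, the formula is satisfiable.

One satisfying assignment is: x=True, r=True, i=True, d=False, z=False, m=True, b=False, w=False

Verification: With this assignment, all 32 clauses evaluate to true.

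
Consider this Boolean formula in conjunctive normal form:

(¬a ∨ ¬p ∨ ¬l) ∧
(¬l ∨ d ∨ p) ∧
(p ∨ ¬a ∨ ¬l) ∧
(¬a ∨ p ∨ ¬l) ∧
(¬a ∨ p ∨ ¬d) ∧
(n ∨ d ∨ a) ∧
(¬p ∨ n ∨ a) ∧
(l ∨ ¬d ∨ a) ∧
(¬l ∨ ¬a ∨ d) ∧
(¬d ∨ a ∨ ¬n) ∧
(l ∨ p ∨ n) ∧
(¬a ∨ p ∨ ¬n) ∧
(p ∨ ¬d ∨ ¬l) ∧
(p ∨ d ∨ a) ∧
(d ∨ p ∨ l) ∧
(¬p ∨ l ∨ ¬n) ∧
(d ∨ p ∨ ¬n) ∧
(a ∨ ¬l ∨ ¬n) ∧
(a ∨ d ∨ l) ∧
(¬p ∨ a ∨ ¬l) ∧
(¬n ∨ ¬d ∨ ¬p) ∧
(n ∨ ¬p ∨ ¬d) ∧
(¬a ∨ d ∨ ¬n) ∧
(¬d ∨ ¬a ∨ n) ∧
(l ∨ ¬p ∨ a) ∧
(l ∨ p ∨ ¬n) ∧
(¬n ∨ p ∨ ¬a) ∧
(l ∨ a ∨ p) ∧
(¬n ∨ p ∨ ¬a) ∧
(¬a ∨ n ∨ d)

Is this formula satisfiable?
No

No, the formula is not satisfiable.

No assignment of truth values to the variables can make all 30 clauses true simultaneously.

The formula is UNSAT (unsatisfiable).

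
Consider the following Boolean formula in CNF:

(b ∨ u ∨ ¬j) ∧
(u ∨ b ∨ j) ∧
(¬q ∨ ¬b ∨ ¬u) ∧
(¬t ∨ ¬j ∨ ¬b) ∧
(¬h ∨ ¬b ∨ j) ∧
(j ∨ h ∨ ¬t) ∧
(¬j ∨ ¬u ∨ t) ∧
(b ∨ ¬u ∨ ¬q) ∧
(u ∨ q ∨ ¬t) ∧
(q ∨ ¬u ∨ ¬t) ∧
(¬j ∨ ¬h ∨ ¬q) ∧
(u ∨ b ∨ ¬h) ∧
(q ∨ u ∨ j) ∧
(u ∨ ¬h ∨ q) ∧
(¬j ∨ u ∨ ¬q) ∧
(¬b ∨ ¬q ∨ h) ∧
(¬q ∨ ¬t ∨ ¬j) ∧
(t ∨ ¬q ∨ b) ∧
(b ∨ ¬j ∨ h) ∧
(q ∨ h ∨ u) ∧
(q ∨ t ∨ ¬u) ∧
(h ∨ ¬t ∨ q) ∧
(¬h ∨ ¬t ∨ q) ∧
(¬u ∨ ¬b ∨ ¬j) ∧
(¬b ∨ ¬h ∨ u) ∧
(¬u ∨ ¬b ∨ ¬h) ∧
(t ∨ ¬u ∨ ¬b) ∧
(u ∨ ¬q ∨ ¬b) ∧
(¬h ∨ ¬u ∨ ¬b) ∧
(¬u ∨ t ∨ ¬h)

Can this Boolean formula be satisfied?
No

No, the formula is not satisfiable.

No assignment of truth values to the variables can make all 30 clauses true simultaneously.

The formula is UNSAT (unsatisfiable).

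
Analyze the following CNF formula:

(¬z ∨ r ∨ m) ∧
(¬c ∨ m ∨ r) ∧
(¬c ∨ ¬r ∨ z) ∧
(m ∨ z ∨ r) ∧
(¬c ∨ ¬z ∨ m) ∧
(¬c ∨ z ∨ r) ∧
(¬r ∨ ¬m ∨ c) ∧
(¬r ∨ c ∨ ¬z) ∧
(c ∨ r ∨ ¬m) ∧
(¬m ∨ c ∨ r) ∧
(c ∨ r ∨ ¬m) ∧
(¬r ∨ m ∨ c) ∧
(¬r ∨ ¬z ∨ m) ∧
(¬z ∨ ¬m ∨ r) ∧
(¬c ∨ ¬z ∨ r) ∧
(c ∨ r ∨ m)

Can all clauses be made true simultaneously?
Yes

Yes, the formula is satisfiable.

One satisfying assignment is: m=True, r=True, z=True, c=True

Verification: With this assignment, all 16 clauses evaluate to true.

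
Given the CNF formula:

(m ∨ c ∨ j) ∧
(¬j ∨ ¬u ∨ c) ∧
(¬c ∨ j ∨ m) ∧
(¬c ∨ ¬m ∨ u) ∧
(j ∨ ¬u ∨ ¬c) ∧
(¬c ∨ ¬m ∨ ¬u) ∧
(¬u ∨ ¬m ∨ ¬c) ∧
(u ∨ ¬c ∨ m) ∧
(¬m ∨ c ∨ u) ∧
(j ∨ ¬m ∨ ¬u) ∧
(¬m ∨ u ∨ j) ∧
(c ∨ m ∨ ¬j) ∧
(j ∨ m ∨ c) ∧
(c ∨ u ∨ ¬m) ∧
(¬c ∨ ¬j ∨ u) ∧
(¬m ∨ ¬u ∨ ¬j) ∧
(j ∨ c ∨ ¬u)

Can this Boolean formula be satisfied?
Yes

Yes, the formula is satisfiable.

One satisfying assignment is: u=True, j=True, m=False, c=True

Verification: With this assignment, all 17 clauses evaluate to true.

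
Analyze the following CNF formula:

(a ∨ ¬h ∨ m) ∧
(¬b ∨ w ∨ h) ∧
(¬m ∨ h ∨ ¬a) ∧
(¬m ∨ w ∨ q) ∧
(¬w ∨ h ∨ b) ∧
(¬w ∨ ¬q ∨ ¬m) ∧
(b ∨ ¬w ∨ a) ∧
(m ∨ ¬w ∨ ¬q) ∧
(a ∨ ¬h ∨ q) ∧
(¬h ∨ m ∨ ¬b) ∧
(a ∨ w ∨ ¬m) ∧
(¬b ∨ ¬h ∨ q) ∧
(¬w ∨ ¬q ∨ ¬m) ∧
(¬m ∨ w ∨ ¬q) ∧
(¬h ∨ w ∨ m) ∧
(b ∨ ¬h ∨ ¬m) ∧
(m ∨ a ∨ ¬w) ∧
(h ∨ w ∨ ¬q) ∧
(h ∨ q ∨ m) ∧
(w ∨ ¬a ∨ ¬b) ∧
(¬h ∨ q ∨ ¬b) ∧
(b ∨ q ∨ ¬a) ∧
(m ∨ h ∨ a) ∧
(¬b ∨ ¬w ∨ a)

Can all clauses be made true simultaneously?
No

No, the formula is not satisfiable.

No assignment of truth values to the variables can make all 24 clauses true simultaneously.

The formula is UNSAT (unsatisfiable).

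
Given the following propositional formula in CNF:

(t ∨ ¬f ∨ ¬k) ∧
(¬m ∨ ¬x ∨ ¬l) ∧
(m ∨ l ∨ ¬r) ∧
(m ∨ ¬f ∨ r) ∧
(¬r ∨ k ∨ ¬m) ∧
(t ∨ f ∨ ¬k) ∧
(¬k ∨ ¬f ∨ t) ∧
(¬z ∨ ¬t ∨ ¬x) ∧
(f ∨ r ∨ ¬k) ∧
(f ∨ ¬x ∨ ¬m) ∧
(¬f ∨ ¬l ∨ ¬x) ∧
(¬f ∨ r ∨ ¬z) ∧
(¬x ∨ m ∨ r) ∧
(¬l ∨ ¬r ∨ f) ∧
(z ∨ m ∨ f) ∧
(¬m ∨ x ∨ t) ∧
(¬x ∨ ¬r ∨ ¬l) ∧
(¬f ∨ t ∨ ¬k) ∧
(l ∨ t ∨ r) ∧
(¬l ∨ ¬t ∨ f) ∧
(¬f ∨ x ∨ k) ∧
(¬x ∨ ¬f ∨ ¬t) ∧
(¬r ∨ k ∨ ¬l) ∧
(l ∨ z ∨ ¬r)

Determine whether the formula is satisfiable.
Yes

Yes, the formula is satisfiable.

One satisfying assignment is: t=True, z=False, l=False, m=True, f=False, k=False, x=False, r=False

Verification: With this assignment, all 24 clauses evaluate to true.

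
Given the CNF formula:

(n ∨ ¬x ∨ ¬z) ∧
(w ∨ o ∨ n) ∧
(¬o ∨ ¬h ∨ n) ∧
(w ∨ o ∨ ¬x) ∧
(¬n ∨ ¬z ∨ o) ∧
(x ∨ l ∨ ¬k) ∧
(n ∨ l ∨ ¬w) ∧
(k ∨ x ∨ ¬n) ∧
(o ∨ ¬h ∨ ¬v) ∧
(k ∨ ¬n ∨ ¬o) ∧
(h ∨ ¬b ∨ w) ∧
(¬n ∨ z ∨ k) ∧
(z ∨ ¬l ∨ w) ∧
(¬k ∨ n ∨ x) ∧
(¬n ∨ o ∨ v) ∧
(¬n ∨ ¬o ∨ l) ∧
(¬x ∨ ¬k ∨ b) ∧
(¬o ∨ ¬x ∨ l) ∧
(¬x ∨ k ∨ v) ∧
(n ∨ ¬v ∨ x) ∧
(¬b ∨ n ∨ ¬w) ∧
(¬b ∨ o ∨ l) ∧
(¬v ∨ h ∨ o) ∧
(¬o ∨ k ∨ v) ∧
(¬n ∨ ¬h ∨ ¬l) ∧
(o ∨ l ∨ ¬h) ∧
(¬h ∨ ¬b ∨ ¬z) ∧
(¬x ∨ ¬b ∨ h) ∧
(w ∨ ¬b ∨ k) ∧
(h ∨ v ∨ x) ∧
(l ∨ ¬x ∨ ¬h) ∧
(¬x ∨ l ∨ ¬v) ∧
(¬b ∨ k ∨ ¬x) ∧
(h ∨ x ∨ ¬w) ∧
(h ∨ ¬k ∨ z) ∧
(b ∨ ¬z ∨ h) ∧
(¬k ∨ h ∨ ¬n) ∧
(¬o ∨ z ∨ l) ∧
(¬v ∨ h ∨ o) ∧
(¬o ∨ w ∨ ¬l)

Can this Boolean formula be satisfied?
Yes

Yes, the formula is satisfiable.

One satisfying assignment is: l=True, h=True, n=False, o=False, w=True, k=False, b=False, v=False, z=False, x=False

Verification: With this assignment, all 40 clauses evaluate to true.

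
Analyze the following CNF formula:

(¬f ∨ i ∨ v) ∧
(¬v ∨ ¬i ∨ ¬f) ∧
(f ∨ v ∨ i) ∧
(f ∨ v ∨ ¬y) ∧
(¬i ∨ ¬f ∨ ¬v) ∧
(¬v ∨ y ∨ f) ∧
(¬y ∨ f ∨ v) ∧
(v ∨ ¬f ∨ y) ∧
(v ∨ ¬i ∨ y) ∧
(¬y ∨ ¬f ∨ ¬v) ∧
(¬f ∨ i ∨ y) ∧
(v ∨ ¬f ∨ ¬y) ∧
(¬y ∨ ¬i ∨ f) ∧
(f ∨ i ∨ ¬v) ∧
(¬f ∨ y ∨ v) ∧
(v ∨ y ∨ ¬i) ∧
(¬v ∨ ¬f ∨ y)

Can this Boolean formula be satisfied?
No

No, the formula is not satisfiable.

No assignment of truth values to the variables can make all 17 clauses true simultaneously.

The formula is UNSAT (unsatisfiable).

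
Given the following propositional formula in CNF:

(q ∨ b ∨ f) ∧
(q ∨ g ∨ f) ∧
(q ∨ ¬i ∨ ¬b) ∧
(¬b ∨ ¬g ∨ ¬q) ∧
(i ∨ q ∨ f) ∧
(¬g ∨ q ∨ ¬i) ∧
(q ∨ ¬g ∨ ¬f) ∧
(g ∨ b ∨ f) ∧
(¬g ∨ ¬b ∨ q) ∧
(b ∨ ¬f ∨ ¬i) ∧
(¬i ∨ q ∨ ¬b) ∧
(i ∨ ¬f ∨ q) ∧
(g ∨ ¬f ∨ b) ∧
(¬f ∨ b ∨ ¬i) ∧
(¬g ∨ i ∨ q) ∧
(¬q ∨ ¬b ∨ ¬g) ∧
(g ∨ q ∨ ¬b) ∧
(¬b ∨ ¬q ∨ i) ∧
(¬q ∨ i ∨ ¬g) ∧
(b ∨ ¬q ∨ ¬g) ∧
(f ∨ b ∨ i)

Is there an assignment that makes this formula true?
Yes

Yes, the formula is satisfiable.

One satisfying assignment is: f=False, q=True, b=True, g=False, i=True

Verification: With this assignment, all 21 clauses evaluate to true.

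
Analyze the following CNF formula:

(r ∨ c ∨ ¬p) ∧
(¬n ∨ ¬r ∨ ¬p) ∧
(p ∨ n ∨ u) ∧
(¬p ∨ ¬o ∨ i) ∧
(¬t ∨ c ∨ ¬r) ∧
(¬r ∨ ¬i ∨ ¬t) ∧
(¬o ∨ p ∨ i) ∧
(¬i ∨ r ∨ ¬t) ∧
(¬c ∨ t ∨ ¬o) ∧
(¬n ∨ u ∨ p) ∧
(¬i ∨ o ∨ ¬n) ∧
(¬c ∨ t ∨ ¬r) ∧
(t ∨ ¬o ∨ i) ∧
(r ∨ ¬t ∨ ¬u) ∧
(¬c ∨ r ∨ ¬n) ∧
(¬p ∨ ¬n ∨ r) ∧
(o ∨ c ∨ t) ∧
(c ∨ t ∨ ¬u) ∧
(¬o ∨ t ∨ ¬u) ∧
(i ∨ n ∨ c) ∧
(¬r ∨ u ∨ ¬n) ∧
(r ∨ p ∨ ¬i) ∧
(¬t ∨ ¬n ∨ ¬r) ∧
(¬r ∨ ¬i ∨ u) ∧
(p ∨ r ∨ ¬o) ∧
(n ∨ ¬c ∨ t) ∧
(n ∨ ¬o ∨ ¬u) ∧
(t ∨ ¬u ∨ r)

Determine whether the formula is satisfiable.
Yes

Yes, the formula is satisfiable.

One satisfying assignment is: r=True, t=True, o=False, n=False, c=True, u=True, p=False, i=False

Verification: With this assignment, all 28 clauses evaluate to true.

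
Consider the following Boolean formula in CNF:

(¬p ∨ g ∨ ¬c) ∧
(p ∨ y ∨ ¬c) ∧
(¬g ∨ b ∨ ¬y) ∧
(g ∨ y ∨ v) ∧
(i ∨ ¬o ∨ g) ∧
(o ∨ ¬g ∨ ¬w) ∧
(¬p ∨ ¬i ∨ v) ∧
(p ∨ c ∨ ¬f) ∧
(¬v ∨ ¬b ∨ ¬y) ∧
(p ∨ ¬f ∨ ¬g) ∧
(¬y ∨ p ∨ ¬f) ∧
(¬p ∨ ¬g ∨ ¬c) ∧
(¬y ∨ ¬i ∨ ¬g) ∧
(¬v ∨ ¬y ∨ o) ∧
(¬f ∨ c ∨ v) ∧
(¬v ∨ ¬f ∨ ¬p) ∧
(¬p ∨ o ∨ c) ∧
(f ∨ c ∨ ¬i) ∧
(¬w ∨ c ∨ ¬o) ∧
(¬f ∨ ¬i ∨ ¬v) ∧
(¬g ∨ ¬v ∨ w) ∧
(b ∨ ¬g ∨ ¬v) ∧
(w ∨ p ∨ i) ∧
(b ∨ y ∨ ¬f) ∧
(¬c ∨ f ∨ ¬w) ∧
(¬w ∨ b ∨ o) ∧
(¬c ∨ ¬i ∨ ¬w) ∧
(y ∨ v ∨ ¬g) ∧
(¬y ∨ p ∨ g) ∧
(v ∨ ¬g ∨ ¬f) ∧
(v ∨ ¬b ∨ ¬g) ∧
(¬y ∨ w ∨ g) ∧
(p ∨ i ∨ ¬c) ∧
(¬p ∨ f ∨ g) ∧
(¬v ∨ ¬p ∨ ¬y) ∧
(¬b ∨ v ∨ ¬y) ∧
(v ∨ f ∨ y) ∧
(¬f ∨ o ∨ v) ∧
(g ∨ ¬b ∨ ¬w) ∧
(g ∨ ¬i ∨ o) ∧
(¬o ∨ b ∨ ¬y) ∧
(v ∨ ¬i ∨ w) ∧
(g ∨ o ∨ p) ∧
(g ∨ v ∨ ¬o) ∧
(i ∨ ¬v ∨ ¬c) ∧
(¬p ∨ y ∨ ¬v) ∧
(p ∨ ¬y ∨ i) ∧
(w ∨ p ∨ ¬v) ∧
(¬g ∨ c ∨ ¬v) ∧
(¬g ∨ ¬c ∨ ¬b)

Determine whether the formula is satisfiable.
No

No, the formula is not satisfiable.

No assignment of truth values to the variables can make all 50 clauses true simultaneously.

The formula is UNSAT (unsatisfiable).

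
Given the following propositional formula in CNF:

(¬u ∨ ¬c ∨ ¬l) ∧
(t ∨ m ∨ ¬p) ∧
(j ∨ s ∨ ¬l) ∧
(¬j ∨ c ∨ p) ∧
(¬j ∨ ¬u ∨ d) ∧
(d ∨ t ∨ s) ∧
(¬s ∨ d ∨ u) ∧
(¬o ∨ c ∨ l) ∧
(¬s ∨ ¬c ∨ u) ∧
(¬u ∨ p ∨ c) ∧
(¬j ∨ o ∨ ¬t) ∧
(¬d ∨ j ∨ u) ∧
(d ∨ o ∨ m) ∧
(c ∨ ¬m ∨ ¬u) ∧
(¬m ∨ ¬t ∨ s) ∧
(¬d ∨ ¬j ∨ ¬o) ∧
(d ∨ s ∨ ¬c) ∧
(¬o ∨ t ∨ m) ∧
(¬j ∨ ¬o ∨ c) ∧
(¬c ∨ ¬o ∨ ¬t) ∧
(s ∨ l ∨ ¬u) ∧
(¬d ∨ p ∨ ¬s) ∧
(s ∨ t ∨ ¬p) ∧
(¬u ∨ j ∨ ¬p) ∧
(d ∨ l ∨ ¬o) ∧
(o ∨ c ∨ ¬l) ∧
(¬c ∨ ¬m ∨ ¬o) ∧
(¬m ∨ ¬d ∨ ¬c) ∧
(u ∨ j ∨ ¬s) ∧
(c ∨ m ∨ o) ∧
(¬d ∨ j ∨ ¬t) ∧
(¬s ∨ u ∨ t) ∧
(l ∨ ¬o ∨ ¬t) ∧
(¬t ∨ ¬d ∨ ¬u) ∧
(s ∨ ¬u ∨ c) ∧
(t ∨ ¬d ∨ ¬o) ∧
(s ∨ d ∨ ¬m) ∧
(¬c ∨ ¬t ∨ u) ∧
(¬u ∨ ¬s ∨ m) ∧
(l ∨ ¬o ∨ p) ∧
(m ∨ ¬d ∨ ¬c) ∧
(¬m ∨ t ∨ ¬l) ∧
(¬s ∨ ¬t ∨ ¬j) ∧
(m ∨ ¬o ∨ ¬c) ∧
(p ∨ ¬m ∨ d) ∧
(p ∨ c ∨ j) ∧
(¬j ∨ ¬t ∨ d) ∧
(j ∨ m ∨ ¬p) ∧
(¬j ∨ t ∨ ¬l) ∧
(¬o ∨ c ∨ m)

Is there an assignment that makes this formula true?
No

No, the formula is not satisfiable.

No assignment of truth values to the variables can make all 50 clauses true simultaneously.

The formula is UNSAT (unsatisfiable).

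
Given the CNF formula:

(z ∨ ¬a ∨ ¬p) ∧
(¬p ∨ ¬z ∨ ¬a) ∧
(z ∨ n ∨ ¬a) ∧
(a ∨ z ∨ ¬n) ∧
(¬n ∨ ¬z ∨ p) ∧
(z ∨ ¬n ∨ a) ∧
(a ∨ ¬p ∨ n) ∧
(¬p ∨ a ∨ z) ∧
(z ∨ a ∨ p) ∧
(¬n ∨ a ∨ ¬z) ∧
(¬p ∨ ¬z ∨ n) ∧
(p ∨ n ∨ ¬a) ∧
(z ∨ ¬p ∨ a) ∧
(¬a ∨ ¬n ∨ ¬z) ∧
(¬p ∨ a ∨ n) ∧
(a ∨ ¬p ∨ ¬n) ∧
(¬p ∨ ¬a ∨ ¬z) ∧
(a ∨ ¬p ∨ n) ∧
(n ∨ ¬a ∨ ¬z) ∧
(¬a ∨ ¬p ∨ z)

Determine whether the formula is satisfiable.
Yes

Yes, the formula is satisfiable.

One satisfying assignment is: a=False, n=False, p=False, z=True

Verification: With this assignment, all 20 clauses evaluate to true.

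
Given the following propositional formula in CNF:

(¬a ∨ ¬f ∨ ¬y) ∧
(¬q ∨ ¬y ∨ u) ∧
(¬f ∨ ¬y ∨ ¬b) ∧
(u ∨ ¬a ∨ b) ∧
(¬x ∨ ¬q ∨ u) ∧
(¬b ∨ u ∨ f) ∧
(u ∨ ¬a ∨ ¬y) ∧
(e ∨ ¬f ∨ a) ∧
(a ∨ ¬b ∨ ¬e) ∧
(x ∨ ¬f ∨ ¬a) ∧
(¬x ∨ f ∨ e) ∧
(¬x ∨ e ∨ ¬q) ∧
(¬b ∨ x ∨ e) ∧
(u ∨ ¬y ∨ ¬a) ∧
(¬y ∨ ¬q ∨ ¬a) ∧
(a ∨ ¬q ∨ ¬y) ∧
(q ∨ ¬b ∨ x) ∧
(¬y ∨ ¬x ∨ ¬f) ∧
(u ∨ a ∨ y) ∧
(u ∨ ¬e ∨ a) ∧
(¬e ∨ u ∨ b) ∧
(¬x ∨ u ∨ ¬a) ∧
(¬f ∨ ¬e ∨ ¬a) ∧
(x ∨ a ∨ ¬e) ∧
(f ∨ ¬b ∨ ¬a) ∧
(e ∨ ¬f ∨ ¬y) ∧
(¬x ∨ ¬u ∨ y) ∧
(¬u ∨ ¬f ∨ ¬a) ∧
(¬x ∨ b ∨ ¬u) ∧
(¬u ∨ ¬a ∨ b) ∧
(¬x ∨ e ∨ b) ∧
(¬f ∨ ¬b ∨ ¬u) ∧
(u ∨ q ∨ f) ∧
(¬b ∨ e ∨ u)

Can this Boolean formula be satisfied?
Yes

Yes, the formula is satisfiable.

One satisfying assignment is: b=False, a=False, q=False, f=False, e=False, x=False, y=False, u=True

Verification: With this assignment, all 34 clauses evaluate to true.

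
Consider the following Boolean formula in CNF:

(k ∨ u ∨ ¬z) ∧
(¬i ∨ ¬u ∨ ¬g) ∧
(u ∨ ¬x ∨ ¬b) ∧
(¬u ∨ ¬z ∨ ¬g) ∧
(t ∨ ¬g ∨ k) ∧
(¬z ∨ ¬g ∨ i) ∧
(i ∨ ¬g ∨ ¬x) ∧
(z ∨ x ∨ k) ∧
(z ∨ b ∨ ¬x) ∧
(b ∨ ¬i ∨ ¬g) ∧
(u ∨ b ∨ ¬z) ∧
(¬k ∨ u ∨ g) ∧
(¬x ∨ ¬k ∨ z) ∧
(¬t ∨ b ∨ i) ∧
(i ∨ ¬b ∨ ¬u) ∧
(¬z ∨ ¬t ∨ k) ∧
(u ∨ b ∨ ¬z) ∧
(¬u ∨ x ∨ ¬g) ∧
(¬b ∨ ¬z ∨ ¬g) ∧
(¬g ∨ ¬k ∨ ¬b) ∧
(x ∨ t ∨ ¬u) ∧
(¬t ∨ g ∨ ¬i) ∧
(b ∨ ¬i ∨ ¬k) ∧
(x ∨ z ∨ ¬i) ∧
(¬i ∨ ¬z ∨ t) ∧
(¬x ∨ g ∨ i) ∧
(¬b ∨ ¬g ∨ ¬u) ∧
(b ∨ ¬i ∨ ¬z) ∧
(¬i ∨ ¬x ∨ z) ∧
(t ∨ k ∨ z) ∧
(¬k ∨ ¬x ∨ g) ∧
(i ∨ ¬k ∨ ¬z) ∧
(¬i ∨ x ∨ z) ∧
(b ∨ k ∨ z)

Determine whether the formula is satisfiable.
Yes

Yes, the formula is satisfiable.

One satisfying assignment is: k=True, g=True, t=False, x=False, z=False, i=False, u=False, b=False

Verification: With this assignment, all 34 clauses evaluate to true.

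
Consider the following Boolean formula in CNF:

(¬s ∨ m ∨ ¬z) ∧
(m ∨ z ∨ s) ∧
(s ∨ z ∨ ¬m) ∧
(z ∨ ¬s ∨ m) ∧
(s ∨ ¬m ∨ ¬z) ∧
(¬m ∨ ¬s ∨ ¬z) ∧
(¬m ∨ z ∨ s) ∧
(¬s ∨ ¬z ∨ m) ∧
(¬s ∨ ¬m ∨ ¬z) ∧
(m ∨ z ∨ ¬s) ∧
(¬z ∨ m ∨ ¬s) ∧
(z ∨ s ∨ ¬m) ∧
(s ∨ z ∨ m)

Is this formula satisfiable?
Yes

Yes, the formula is satisfiable.

One satisfying assignment is: m=True, s=True, z=False

Verification: With this assignment, all 13 clauses evaluate to true.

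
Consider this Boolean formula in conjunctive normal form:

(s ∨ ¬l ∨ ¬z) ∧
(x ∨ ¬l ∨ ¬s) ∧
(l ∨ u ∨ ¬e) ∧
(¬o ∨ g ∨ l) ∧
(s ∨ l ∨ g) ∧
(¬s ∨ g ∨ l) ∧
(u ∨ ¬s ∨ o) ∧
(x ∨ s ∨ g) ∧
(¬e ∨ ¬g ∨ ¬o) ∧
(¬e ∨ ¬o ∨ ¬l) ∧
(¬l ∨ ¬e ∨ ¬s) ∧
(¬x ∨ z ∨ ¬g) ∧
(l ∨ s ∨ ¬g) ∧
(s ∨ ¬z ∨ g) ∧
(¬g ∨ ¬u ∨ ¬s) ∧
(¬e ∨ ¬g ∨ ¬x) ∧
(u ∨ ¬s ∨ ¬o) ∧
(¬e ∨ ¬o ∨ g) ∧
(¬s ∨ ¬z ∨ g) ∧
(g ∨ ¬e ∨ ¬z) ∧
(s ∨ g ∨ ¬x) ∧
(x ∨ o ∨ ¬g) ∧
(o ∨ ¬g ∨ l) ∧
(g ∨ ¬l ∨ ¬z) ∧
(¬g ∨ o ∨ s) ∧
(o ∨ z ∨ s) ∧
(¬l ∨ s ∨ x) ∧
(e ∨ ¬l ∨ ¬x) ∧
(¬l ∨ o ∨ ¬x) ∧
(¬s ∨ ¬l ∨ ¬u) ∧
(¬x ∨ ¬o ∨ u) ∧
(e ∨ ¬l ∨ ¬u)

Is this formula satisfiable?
No

No, the formula is not satisfiable.

No assignment of truth values to the variables can make all 32 clauses true simultaneously.

The formula is UNSAT (unsatisfiable).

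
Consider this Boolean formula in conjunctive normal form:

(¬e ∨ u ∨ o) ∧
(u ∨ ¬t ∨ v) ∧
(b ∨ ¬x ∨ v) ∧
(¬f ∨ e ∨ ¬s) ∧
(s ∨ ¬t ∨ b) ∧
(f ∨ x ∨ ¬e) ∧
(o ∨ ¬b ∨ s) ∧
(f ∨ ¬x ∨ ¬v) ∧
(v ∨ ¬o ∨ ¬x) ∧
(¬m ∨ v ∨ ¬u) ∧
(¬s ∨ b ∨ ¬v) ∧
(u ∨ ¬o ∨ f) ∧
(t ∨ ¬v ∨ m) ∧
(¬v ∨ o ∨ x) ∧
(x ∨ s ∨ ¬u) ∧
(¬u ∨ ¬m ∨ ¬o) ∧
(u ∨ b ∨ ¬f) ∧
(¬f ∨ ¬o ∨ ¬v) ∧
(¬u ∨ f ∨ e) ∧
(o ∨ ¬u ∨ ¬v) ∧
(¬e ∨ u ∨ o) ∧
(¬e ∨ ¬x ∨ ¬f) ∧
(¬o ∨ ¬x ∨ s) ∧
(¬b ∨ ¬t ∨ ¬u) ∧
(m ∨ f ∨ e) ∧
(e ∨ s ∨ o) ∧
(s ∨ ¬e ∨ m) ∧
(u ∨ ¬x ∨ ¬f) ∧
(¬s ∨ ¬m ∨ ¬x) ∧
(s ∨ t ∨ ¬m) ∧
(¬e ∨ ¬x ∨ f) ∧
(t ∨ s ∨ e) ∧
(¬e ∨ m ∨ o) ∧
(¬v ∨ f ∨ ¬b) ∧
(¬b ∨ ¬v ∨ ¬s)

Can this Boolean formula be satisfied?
Yes

Yes, the formula is satisfiable.

One satisfying assignment is: v=False, s=True, f=False, u=False, e=False, b=False, m=True, o=False, t=False, x=False

Verification: With this assignment, all 35 clauses evaluate to true.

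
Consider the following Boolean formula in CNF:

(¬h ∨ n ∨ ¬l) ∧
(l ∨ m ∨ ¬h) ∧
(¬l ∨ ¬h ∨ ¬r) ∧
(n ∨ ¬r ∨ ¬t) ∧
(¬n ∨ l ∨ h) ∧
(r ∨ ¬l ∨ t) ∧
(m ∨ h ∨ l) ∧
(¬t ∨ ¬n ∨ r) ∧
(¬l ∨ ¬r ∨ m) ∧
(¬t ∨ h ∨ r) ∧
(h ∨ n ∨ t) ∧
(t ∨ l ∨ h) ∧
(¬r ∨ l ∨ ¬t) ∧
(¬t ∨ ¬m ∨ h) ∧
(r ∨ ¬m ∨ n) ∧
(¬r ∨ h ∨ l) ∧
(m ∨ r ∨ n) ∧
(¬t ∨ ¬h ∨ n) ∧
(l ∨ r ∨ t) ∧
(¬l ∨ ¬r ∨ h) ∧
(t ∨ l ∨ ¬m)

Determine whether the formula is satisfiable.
No

No, the formula is not satisfiable.

No assignment of truth values to the variables can make all 21 clauses true simultaneously.

The formula is UNSAT (unsatisfiable).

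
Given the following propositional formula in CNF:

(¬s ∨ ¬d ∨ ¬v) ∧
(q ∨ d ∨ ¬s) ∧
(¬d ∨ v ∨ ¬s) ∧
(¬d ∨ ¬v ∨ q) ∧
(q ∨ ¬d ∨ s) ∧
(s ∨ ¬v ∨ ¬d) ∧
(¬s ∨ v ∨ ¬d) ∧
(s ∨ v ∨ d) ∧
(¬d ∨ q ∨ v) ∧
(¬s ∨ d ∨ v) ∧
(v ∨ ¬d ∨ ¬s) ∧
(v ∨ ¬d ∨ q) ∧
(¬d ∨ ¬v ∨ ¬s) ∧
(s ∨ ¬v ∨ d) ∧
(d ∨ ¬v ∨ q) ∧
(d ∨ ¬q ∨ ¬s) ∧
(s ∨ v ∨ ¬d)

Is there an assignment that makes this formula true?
No

No, the formula is not satisfiable.

No assignment of truth values to the variables can make all 17 clauses true simultaneously.

The formula is UNSAT (unsatisfiable).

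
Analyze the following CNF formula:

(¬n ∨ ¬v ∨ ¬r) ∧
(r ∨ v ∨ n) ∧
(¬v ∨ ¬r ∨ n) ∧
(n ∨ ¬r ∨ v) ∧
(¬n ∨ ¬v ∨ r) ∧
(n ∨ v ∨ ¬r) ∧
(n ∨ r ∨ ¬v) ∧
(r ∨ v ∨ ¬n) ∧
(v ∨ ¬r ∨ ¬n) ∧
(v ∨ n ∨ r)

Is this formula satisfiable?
No

No, the formula is not satisfiable.

No assignment of truth values to the variables can make all 10 clauses true simultaneously.

The formula is UNSAT (unsatisfiable).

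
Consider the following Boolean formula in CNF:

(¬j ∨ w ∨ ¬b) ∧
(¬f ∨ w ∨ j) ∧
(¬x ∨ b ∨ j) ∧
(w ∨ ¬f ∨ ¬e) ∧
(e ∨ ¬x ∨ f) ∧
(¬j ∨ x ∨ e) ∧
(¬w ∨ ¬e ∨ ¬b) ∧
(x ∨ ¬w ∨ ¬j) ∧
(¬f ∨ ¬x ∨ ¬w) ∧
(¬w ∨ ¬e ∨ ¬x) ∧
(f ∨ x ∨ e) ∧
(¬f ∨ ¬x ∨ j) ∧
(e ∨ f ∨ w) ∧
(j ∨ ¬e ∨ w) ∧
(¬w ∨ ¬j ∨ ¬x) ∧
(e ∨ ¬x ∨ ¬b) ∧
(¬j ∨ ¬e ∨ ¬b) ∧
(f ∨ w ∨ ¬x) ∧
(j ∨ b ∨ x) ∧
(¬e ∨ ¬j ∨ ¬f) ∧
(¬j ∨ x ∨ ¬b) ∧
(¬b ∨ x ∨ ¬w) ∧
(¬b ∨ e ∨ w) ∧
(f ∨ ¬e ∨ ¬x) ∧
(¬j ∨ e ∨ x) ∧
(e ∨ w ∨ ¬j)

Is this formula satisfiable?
Yes

Yes, the formula is satisfiable.

One satisfying assignment is: x=False, f=False, e=True, w=False, j=True, b=False

Verification: With this assignment, all 26 clauses evaluate to true.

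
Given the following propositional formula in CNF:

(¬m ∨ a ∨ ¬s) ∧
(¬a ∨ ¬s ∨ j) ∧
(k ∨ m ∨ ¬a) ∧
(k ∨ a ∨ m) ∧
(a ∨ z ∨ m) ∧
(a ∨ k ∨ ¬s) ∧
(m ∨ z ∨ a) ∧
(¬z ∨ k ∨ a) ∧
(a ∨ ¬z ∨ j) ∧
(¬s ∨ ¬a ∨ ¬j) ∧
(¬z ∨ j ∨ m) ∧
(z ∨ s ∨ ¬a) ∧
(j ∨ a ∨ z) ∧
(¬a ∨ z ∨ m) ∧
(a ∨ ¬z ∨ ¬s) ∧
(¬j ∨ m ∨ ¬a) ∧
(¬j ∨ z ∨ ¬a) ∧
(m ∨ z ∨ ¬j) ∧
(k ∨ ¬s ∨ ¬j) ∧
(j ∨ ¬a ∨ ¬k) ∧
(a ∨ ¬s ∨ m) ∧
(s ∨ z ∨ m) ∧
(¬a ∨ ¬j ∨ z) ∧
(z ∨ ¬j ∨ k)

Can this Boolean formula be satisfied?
Yes

Yes, the formula is satisfiable.

One satisfying assignment is: m=True, j=False, z=True, k=False, s=False, a=True

Verification: With this assignment, all 24 clauses evaluate to true.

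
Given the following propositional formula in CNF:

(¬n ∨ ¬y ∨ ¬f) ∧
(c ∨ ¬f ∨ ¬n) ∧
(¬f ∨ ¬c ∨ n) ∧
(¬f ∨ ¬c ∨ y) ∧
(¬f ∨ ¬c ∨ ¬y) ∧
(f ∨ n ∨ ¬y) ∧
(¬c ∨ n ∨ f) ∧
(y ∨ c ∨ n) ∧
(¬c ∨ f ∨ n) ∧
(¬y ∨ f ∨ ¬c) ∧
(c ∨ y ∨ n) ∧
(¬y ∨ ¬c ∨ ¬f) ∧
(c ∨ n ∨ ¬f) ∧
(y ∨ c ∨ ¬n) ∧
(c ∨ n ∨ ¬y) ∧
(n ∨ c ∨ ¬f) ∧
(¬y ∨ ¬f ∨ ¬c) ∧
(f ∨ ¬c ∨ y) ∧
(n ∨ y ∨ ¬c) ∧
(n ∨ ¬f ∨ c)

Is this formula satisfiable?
Yes

Yes, the formula is satisfiable.

One satisfying assignment is: f=False, y=True, c=False, n=True

Verification: With this assignment, all 20 clauses evaluate to true.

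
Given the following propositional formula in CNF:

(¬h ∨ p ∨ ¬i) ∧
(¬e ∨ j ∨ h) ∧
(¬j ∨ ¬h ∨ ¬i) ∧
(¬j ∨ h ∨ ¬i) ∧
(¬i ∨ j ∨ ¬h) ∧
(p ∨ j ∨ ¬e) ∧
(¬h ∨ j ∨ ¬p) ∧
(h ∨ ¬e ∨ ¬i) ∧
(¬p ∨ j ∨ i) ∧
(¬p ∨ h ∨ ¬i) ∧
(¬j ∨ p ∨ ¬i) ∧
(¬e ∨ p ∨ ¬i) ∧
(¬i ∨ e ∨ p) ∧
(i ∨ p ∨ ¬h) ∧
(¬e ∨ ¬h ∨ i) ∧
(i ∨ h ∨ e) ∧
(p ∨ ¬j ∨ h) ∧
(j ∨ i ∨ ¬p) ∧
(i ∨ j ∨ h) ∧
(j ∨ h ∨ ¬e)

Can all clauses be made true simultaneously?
Yes

Yes, the formula is satisfiable.

One satisfying assignment is: i=False, e=False, p=True, h=True, j=True

Verification: With this assignment, all 20 clauses evaluate to true.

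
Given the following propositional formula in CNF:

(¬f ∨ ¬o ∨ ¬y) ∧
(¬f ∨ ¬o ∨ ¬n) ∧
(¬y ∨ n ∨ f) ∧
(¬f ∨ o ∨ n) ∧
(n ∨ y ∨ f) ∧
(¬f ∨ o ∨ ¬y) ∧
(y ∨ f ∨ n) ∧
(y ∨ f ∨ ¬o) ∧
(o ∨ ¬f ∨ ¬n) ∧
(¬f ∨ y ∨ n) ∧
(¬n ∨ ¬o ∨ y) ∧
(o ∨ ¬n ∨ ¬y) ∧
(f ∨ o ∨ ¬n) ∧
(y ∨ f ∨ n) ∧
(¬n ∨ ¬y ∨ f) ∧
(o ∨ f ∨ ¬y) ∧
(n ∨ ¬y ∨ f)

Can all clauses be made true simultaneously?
No

No, the formula is not satisfiable.

No assignment of truth values to the variables can make all 17 clauses true simultaneously.

The formula is UNSAT (unsatisfiable).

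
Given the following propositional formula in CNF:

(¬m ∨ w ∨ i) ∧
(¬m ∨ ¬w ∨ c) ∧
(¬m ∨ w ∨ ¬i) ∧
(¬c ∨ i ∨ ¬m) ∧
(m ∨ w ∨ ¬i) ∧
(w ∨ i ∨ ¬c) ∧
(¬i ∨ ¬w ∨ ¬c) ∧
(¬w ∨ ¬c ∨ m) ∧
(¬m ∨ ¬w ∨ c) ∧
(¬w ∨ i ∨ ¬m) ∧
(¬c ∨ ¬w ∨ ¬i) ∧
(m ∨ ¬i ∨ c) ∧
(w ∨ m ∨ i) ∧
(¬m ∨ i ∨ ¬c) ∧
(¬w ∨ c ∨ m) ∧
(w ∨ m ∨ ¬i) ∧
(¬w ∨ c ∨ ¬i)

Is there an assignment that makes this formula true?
No

No, the formula is not satisfiable.

No assignment of truth values to the variables can make all 17 clauses true simultaneously.

The formula is UNSAT (unsatisfiable).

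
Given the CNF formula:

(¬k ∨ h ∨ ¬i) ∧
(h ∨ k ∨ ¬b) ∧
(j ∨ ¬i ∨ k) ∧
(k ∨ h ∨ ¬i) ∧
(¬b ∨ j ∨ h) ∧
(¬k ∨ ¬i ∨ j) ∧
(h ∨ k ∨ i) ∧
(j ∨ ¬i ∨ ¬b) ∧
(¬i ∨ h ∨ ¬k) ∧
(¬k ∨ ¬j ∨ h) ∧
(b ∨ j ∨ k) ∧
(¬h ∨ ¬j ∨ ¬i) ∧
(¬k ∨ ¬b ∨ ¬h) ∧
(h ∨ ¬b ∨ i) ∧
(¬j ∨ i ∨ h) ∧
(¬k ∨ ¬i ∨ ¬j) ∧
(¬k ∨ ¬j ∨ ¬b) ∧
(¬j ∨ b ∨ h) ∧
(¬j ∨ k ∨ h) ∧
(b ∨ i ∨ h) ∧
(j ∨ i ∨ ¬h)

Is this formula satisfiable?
Yes

Yes, the formula is satisfiable.

One satisfying assignment is: b=False, k=False, i=False, j=True, h=True

Verification: With this assignment, all 21 clauses evaluate to true.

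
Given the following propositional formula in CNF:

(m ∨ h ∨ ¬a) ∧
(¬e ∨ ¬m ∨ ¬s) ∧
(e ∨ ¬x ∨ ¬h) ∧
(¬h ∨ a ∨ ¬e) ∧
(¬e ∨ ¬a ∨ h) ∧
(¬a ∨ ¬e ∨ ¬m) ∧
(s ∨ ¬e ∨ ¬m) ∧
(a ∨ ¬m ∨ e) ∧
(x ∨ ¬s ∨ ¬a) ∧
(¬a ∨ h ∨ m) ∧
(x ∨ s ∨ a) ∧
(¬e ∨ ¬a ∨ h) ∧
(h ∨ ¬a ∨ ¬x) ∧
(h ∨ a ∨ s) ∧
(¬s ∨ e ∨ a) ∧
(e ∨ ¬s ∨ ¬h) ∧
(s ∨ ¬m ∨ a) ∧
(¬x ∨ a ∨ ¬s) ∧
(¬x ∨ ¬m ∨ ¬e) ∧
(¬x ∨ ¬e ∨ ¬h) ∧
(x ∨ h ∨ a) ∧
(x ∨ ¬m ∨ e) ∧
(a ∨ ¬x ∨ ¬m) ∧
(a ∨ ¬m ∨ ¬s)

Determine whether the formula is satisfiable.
Yes

Yes, the formula is satisfiable.

One satisfying assignment is: a=True, x=False, h=True, e=False, s=False, m=False

Verification: With this assignment, all 24 clauses evaluate to true.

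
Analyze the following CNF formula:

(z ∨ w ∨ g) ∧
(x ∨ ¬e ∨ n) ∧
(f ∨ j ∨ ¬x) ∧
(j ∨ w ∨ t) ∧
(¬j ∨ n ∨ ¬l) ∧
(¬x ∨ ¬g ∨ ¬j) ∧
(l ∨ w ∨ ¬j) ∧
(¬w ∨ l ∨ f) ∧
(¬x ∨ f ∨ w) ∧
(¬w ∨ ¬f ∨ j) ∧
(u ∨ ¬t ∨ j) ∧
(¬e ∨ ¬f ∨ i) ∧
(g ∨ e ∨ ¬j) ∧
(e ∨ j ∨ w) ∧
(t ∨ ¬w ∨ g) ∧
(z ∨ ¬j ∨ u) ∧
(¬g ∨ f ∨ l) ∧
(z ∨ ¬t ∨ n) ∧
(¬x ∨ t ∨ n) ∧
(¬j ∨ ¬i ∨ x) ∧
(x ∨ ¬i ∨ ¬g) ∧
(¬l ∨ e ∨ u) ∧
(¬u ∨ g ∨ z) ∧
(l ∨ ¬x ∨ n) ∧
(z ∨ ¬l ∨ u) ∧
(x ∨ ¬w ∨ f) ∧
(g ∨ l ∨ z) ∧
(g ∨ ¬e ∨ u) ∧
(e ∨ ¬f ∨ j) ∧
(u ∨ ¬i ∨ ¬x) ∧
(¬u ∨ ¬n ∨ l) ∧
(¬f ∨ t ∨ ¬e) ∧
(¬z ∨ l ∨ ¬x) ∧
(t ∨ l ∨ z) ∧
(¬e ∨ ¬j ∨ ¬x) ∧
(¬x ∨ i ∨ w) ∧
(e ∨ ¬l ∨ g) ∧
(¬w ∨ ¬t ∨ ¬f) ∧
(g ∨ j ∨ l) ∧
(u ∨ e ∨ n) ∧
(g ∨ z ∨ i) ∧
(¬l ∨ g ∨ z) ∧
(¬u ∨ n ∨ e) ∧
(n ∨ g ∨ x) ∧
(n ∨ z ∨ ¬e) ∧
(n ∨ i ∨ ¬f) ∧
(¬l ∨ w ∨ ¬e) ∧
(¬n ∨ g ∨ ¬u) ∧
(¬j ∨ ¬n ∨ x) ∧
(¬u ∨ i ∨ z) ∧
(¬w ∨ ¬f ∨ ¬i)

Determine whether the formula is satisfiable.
No

No, the formula is not satisfiable.

No assignment of truth values to the variables can make all 51 clauses true simultaneously.

The formula is UNSAT (unsatisfiable).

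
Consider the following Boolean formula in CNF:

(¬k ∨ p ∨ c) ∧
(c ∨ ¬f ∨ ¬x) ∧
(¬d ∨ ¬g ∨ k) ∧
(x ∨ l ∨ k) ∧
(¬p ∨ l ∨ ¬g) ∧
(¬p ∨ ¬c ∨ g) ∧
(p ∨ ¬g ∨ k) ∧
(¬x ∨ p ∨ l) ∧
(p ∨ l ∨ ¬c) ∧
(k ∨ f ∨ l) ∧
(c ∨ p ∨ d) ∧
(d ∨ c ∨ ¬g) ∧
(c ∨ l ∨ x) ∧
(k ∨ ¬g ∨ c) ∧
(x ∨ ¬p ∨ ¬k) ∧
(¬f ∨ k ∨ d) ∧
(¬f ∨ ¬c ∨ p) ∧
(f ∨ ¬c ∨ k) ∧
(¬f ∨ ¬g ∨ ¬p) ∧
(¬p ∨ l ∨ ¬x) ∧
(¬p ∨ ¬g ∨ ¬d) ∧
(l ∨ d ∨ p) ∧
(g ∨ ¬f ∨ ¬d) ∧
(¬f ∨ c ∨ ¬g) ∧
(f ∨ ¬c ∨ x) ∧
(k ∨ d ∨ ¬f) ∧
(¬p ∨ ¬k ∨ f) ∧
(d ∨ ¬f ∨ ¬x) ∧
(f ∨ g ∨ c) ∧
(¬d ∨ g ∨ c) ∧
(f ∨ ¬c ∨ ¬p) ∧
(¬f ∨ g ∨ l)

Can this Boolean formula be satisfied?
Yes

Yes, the formula is satisfiable.

One satisfying assignment is: g=False, d=False, x=True, f=False, k=True, l=True, p=False, c=True

Verification: With this assignment, all 32 clauses evaluate to true.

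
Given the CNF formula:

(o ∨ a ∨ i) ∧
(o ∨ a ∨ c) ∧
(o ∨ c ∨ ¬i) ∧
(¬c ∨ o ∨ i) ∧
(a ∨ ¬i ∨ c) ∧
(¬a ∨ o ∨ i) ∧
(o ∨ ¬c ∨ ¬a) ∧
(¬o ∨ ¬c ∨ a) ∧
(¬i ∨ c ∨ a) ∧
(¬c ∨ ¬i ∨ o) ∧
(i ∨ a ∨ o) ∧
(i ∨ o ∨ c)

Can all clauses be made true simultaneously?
Yes

Yes, the formula is satisfiable.

One satisfying assignment is: i=False, c=False, a=False, o=True

Verification: With this assignment, all 12 clauses evaluate to true.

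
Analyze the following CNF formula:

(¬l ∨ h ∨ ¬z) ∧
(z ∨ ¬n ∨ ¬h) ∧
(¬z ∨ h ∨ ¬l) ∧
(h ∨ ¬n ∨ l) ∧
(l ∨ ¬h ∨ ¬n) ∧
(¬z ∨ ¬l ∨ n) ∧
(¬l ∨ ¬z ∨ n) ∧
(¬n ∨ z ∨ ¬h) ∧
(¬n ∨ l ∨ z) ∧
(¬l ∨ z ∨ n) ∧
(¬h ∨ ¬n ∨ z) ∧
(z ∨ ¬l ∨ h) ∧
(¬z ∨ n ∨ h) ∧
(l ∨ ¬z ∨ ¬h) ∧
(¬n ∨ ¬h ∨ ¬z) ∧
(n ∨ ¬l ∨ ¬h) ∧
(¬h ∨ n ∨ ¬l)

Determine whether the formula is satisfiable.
Yes

Yes, the formula is satisfiable.

One satisfying assignment is: l=False, h=False, z=False, n=False

Verification: With this assignment, all 17 clauses evaluate to true.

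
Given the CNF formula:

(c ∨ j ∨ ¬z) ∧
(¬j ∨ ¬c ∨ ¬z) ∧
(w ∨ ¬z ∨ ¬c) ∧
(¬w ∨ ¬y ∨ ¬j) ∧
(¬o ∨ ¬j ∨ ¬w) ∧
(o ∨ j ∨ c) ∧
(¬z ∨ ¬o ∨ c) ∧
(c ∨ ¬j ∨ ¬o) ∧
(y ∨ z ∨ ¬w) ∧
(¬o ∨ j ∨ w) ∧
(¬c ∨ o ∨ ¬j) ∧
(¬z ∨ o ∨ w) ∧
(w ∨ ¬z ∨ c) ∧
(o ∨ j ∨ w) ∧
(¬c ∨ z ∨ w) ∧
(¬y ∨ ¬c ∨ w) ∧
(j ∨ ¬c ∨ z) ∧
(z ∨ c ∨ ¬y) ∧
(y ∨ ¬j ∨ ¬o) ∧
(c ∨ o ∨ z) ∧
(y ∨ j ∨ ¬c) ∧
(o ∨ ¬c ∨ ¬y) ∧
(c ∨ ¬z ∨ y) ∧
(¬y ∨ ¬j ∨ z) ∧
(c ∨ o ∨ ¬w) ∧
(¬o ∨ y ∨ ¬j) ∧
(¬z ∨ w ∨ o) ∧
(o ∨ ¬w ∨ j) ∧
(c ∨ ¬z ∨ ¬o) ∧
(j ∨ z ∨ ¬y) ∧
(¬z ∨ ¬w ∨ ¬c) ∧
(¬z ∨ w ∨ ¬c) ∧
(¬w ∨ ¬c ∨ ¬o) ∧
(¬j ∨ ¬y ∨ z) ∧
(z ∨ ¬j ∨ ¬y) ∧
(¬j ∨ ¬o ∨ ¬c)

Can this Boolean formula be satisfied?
No

No, the formula is not satisfiable.

No assignment of truth values to the variables can make all 36 clauses true simultaneously.

The formula is UNSAT (unsatisfiable).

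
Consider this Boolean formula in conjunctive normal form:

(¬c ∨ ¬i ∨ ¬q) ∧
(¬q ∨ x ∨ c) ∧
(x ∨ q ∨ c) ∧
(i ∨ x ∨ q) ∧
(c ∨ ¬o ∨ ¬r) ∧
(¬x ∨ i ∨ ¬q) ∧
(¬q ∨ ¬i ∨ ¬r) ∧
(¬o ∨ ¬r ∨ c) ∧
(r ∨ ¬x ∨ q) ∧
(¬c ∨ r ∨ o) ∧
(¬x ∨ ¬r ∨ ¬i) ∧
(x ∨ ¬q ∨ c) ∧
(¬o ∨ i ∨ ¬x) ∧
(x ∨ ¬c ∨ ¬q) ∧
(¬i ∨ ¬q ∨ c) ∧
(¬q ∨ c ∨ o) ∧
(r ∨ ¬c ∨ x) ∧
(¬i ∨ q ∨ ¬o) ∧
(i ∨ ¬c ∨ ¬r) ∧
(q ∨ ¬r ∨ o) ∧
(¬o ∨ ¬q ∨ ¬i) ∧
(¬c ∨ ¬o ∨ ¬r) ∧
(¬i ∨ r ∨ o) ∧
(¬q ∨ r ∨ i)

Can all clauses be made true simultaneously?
No

No, the formula is not satisfiable.

No assignment of truth values to the variables can make all 24 clauses true simultaneously.

The formula is UNSAT (unsatisfiable).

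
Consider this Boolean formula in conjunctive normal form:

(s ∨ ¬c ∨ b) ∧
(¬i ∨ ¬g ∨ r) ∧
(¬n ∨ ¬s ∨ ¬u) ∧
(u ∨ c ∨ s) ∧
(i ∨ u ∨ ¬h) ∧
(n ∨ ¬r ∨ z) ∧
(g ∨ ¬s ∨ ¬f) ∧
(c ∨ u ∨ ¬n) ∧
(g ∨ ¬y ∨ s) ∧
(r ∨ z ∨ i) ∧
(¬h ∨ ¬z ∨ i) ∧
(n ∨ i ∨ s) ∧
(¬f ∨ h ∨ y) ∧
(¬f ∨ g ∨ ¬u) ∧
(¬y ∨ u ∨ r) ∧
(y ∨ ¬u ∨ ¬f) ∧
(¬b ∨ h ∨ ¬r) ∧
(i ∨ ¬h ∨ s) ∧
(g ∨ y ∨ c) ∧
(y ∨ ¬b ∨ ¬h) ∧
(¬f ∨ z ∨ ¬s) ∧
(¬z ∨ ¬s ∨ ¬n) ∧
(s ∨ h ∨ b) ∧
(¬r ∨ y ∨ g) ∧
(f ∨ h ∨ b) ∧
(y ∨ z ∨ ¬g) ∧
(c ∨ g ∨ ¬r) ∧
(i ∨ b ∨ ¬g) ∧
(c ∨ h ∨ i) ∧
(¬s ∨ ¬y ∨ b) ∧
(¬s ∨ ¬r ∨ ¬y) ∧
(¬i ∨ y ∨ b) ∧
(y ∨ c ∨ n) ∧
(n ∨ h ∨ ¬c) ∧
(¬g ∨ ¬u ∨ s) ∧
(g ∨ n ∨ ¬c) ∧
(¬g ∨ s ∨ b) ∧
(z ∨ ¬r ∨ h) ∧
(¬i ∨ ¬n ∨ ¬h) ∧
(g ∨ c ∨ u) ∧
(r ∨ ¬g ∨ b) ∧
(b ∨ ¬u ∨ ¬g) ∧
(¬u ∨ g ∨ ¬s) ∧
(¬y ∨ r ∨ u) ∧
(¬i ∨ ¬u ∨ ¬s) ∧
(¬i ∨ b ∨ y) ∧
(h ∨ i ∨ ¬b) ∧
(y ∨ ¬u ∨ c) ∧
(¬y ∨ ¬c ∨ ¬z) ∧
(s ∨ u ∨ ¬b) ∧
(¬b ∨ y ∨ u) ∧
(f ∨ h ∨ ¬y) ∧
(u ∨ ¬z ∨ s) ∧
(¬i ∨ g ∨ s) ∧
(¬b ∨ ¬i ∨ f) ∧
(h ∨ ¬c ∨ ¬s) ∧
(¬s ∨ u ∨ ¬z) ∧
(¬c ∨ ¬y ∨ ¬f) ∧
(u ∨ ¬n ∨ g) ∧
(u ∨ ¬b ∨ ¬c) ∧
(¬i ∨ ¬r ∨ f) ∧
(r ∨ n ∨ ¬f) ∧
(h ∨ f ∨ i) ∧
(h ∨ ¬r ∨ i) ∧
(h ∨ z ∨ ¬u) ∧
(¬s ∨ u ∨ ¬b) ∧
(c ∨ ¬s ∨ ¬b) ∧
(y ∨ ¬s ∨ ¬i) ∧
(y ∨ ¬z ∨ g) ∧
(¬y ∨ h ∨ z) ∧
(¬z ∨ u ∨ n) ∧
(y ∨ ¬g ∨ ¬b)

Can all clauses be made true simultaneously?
No

No, the formula is not satisfiable.

No assignment of truth values to the variables can make all 72 clauses true simultaneously.

The formula is UNSAT (unsatisfiable).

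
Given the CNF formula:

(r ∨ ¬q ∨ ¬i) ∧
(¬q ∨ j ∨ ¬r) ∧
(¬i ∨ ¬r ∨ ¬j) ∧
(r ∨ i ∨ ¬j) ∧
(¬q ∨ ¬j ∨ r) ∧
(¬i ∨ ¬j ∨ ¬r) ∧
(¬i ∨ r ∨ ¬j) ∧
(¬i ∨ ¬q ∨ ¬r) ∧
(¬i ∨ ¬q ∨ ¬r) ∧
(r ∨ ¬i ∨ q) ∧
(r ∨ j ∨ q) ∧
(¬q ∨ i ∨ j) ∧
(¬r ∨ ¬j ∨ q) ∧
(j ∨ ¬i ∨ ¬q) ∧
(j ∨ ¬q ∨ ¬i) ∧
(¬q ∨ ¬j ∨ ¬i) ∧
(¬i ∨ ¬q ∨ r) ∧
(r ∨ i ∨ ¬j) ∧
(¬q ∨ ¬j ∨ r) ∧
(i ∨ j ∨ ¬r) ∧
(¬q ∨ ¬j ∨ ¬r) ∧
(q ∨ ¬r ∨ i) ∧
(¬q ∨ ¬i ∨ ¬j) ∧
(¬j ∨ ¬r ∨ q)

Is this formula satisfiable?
Yes

Yes, the formula is satisfiable.

One satisfying assignment is: r=True, j=False, q=False, i=True

Verification: With this assignment, all 24 clauses evaluate to true.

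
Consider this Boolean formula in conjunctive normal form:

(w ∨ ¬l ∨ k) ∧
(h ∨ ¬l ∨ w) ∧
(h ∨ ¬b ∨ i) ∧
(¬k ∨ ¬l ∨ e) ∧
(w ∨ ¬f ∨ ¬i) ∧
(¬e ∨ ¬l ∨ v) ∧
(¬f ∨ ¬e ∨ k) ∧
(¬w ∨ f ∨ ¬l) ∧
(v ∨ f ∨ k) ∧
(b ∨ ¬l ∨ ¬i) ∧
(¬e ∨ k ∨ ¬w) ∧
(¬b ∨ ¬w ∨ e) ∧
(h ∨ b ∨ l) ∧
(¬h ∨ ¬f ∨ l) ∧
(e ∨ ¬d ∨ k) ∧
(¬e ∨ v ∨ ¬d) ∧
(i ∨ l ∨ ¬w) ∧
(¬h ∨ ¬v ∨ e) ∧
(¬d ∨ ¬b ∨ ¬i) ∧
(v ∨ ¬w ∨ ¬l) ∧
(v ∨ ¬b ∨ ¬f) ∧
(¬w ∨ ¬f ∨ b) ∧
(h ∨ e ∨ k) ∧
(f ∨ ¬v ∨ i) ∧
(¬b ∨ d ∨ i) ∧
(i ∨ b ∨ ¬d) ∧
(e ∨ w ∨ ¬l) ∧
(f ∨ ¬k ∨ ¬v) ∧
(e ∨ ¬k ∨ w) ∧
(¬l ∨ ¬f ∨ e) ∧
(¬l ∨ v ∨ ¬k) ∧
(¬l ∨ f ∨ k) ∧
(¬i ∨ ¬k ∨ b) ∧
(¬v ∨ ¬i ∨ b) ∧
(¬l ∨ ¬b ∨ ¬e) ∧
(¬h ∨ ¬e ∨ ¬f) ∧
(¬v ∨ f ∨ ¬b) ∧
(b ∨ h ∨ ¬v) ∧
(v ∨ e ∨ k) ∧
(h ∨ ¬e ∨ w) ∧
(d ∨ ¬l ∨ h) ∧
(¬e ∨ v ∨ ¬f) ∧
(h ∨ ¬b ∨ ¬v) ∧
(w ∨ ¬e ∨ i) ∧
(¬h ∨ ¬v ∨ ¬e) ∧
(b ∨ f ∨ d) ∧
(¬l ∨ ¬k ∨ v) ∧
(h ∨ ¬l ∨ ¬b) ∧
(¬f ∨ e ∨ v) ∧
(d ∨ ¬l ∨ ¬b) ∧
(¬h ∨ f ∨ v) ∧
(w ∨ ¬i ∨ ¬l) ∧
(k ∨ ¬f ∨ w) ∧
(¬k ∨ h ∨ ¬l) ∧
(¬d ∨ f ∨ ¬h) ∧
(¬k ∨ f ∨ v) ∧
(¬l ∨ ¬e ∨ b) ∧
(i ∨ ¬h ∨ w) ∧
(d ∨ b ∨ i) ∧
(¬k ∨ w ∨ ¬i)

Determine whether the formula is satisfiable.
No

No, the formula is not satisfiable.

No assignment of truth values to the variables can make all 60 clauses true simultaneously.

The formula is UNSAT (unsatisfiable).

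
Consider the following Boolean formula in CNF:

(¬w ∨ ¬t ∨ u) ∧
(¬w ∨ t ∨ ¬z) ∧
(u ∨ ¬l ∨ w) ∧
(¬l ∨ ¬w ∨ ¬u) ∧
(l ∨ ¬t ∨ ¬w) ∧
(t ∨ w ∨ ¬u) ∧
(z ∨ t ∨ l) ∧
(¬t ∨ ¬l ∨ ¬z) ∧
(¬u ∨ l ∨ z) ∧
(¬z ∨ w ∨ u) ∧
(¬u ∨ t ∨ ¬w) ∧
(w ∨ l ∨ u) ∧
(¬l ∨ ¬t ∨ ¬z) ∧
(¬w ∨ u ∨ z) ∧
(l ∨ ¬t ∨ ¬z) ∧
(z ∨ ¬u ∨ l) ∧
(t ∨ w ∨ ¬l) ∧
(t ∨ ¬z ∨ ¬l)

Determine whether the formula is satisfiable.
Yes

Yes, the formula is satisfiable.

One satisfying assignment is: w=False, l=True, t=True, u=True, z=False

Verification: With this assignment, all 18 clauses evaluate to true.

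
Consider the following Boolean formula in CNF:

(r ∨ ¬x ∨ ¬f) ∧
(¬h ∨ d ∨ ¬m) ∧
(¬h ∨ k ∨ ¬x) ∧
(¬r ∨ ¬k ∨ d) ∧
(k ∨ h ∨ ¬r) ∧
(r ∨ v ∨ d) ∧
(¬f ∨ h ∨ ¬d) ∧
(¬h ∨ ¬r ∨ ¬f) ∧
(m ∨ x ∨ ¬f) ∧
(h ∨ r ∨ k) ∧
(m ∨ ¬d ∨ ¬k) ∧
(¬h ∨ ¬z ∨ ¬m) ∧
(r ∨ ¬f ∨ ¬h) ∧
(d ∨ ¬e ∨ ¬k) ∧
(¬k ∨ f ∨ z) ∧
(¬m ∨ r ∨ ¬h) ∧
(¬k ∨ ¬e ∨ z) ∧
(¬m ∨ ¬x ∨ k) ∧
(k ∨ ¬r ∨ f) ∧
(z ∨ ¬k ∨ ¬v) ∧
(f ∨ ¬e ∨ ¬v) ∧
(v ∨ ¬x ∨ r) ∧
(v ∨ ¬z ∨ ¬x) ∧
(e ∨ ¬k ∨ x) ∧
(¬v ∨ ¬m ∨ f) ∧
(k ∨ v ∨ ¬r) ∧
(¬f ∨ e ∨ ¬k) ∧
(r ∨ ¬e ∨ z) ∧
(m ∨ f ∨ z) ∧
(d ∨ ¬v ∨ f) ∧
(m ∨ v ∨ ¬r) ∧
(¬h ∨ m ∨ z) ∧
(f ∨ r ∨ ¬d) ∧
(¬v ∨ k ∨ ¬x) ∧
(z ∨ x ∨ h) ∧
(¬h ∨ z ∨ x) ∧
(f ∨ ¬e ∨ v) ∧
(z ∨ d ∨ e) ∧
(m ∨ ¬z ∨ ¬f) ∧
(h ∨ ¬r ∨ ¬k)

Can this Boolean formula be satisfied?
No

No, the formula is not satisfiable.

No assignment of truth values to the variables can make all 40 clauses true simultaneously.

The formula is UNSAT (unsatisfiable).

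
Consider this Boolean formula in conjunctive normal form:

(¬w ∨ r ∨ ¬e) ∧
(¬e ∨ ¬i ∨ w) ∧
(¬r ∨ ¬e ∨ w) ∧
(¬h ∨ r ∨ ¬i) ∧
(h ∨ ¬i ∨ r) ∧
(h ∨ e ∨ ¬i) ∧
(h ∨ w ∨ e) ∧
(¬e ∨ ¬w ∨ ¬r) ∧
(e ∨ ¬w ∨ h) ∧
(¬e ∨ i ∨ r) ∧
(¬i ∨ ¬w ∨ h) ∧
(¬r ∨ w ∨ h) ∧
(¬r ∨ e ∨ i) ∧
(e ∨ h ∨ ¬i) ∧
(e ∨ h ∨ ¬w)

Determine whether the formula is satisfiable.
Yes

Yes, the formula is satisfiable.

One satisfying assignment is: r=False, e=False, i=False, w=False, h=True

Verification: With this assignment, all 15 clauses evaluate to true.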